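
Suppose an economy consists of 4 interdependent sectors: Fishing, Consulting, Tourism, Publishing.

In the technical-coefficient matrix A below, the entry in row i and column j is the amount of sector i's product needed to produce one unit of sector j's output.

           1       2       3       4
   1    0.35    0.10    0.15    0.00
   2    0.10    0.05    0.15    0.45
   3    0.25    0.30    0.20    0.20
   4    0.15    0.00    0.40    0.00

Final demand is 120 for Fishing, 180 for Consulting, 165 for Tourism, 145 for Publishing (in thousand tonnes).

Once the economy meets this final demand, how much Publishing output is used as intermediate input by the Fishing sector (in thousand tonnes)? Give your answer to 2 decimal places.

z_41 = 64.01

I − A =
  [   0.65    -0.10    -0.15     0.00]
  [  -0.10     0.95    -0.15    -0.45]
  [  -0.25    -0.30     0.80    -0.20]
  [  -0.15     0.00    -0.40     1.00]
Compute the cofactors C_ij = (−1)^(i+j)·(3×3 minor ij) of I−A; the adjugate is their transpose:
adj(I−A) = Cᵀ =
  [ 0.585000   0.117000   0.175500   0.087750]
  [ 0.213000   0.426000   0.239625   0.239625]
  [ 0.316250   0.223000   0.600750   0.220500]
  [ 0.214250   0.106750   0.266625   0.412875]
det(I−A) = Σ_j (I−A)_1j·C_1j = (0.65)(0.585000) + (-0.10)(0.213000) + (-0.15)(0.316250) + (0.00)(0.214250) = 0.3115125
(I − A)⁻¹ = adj(I−A) / det(I−A) ≈
  [   1.8779     0.3756     0.5634     0.2817]
  [   0.6838     1.3675     0.7692     0.7692]
  [   1.0152     0.7159     1.9285     0.7078]
  [   0.6878     0.3427     0.8559     1.3254]
First solve x = (I − A)⁻¹ d = adj(I−A)·d / det(I−A); in particular x_1 = (0.585000·120 + 0.117000·180 + 0.175500·165 + 0.087750·145) / 0.3115125 = 132.94125 / 0.3115125 ≈ 426.7606.
Intermediate flow from 4 to 1: z_41 = a_41 · x_1 = 0.15 × 132.94125 / 0.3115125 = 19.9411875 / 0.3115125 ≈ 64.01.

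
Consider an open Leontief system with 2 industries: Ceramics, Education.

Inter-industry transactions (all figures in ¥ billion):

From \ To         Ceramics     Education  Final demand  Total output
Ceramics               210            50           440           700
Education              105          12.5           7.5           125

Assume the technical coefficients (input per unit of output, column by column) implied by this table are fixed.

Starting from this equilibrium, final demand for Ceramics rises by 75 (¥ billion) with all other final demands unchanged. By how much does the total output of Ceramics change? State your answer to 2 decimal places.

Δx_1 = 118.42

Technical coefficients a_ij = z_ij / X_j:
  a_11 = 210/700 = 0.30, a_21 = 105/700 = 0.15
  a_12 = 50/125 = 0.40, a_22 = 12.5/125 = 0.10
I − A =
  [   0.70    -0.40]
  [  -0.15     0.90]
det(I−A) = (0.70)(0.90) − (-0.40)(-0.15) = 0.5700
adj(I−A) = [[0.90, 0.40], [0.15, 0.70]]
(I − A)⁻¹ = adj(I−A) / det(I−A) ≈
  [   1.5789     0.7018]
  [   0.2632     1.2281]
Δx = (I − A)⁻¹ Δd with Δd having +75 in the Ceramics component and 0 elsewhere.
So Δx_1 = L_11 · (+75), where L_11 = adj(I−A)_11 / det(I−A) = 0.90 / 0.5700.
Δx_1 = 0.90 × (+75) / 0.5700 = 67.50 / 0.5700 ≈ 118.42.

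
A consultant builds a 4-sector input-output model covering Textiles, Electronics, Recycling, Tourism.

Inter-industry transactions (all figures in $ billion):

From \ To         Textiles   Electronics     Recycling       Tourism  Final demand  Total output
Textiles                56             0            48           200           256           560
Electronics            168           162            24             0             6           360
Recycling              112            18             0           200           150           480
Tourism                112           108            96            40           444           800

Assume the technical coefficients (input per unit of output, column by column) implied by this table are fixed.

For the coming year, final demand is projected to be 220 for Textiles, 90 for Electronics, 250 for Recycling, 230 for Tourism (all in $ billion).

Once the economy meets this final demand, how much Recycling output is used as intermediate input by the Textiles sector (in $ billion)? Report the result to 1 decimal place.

Technical coefficients a_ij = z_ij / X_j:
  a_11 = 56/560 = 0.10, a_21 = 168/560 = 0.30, a_31 = 112/560 = 0.20, a_41 = 112/560 = 0.20
  a_12 = 0/360 = 0.00, a_22 = 162/360 = 0.45, a_32 = 18/360 = 0.05, a_42 = 108/360 = 0.30
  a_13 = 48/480 = 0.10, a_23 = 24/480 = 0.05, a_33 = 0/480 = 0.00, a_43 = 96/480 = 0.20
  a_14 = 200/800 = 0.25, a_24 = 0/800 = 0.00, a_34 = 200/800 = 0.25, a_44 = 40/800 = 0.05
I − A =
  [   0.90     0.00    -0.10    -0.25]
  [  -0.30     0.55    -0.05     0.00]
  [  -0.20    -0.05     1.00    -0.25]
  [  -0.20    -0.30    -0.20     0.95]
Compute the cofactors C_ij = (−1)^(i+j)·(3×3 minor ij) of I−A; the adjugate is their transpose:
adj(I−A) = Cᵀ =
  [ 0.488875   0.089750   0.083500   0.150625]
  [ 0.282000   0.726000   0.083750   0.096250]
  [ 0.168750   0.122750   0.420250   0.155000]
  [ 0.227500   0.274000   0.132500   0.480250]
det(I−A) = Σ_j (I−A)_1j·C_1j = (0.90)(0.488875) + (0.00)(0.282000) + (-0.10)(0.168750) + (-0.25)(0.227500) = 0.3662375
(I − A)⁻¹ = adj(I−A) / det(I−A) ≈
  [   1.3349     0.2451     0.2280     0.4113]
  [   0.7700     1.9823     0.2287     0.2628]
  [   0.4608     0.3352     1.1475     0.4232]
  [   0.6212     0.7481     0.3618     1.3113]
First solve x = (I − A)⁻¹ d = adj(I−A)·d / det(I−A); in particular x_1 = (0.488875·220 + 0.089750·90 + 0.083500·250 + 0.150625·230) / 0.3662375 = 171.14875 / 0.3662375 ≈ 467.316.
Intermediate flow from 3 to 1: z_31 = a_31 · x_1 = 0.20 × 171.14875 / 0.3662375 = 34.22975 / 0.3662375 ≈ 93.5.

z_31 = 93.5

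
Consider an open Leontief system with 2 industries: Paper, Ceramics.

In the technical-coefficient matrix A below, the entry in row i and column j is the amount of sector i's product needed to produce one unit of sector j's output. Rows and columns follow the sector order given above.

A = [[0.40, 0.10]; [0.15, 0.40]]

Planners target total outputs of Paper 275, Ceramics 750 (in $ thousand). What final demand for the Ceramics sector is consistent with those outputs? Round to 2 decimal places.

I − A =
  [   0.60    -0.10]
  [  -0.15     0.60]
d = (I − A) x:
  d_1 = (+0.60)·275 + (-0.10)·750 = 90.00
  d_2 = (-0.15)·275 + (+0.60)·750 = 408.75

d_2 = 408.75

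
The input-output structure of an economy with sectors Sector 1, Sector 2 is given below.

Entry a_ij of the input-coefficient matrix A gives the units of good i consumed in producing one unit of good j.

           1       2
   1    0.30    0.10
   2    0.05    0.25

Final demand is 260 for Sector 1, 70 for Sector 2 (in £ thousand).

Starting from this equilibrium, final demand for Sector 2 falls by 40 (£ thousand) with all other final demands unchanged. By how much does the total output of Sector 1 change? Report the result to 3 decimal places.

Δx_1 = -7.692

I − A =
  [   0.70    -0.10]
  [  -0.05     0.75]
det(I−A) = (0.70)(0.75) − (-0.10)(-0.05) = 0.5200
adj(I−A) = [[0.75, 0.10], [0.05, 0.70]]
(I − A)⁻¹ = adj(I−A) / det(I−A) ≈
  [   1.4423     0.1923]
  [   0.0962     1.3462]
Δx = (I − A)⁻¹ Δd with Δd having -40 in the Sector 2 component and 0 elsewhere.
So Δx_1 = L_12 · (-40), where L_12 = adj(I−A)_12 / det(I−A) = 0.10 / 0.5200.
Δx_1 = 0.10 × (-40) / 0.5200 = -4.00 / 0.5200 ≈ -7.692.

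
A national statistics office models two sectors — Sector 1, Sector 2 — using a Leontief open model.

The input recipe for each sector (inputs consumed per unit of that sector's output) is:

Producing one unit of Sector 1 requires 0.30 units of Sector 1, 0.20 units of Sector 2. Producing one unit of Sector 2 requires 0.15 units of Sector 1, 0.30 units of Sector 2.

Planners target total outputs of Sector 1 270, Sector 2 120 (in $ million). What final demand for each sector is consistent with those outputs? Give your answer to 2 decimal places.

d_1 = 171.00, d_2 = 30.00

I − A =
  [   0.70    -0.15]
  [  -0.20     0.70]
d = (I − A) x:
  d_1 = (+0.70)·270 + (-0.15)·120 = 171.00
  d_2 = (-0.20)·270 + (+0.70)·120 = 30.00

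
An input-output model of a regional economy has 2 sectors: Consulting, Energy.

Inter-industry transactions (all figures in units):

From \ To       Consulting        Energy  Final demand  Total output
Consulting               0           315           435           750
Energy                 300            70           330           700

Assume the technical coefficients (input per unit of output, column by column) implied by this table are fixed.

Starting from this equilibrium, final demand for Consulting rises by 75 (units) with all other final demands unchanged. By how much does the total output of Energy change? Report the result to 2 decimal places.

Δx_E = 41.67

Technical coefficients a_ij = z_ij / X_j:
  a_CC = 0/750 = 0.00, a_EC = 300/750 = 0.40
  a_CE = 315/700 = 0.45, a_EE = 70/700 = 0.10
I − A =
  [   1.00    -0.45]
  [  -0.40     0.90]
det(I−A) = (1.00)(0.90) − (-0.45)(-0.40) = 0.7200
adj(I−A) = [[0.90, 0.45], [0.40, 1.00]]
(I − A)⁻¹ = adj(I−A) / det(I−A) ≈
  [   1.2500     0.6250]
  [   0.5556     1.3889]
Δx = (I − A)⁻¹ Δd with Δd having +75 in the Consulting component and 0 elsewhere.
So Δx_E = L_EC · (+75), where L_EC = adj(I−A)_EC / det(I−A) = 0.40 / 0.7200.
Δx_E = 0.40 × (+75) / 0.7200 = 30.00 / 0.7200 ≈ 41.67.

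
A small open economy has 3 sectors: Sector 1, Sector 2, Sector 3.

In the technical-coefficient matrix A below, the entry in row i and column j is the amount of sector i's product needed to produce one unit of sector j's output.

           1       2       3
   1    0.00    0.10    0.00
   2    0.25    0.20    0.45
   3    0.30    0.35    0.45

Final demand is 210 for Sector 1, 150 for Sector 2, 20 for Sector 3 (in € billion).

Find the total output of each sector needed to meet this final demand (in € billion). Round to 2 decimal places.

I − A =
  [   1.00    -0.10     0.00]
  [  -0.25     0.80    -0.45]
  [  -0.30    -0.35     0.55]
Cofactors of I−A, C_ij = (−1)^(i+j)·(minor ij) (rows/columns in the sector order above):
  C_11 = (0.80)(0.55) − (-0.45)(-0.35) = 0.2825
  C_12 = −[(-0.25)(0.55) − (-0.45)(-0.30)] = 0.2725
  C_13 = (-0.25)(-0.35) − (0.80)(-0.30) = 0.3275
  C_21 = −[(-0.10)(0.55) − (0.00)(-0.35)] = 0.0550
  C_22 = (1.00)(0.55) − (0.00)(-0.30) = 0.5500
  C_23 = −[(1.00)(-0.35) − (-0.10)(-0.30)] = 0.3800
  C_31 = (-0.10)(-0.45) − (0.00)(0.80) = 0.0450
  C_32 = −[(1.00)(-0.45) − (0.00)(-0.25)] = 0.4500
  C_33 = (1.00)(0.80) − (-0.10)(-0.25) = 0.7750
det(I−A) = Σ_j (I−A)_1j·C_1j = (1.00)(0.2825) + (-0.10)(0.2725) + (0.00)(0.3275) = 0.25525
adj(I−A) = Cᵀ =
  [ 0.2825   0.0550   0.0450]
  [ 0.2725   0.5500   0.4500]
  [ 0.3275   0.3800   0.7750]
(I − A)⁻¹ = adj(I−A) / det(I−A) ≈
  [   1.1068     0.2155     0.1763]
  [   1.0676     2.1548     1.7630]
  [   1.2831     1.4887     3.0362]
x = (I − A)⁻¹ d = adj(I−A)·d / det(I−A), with det(I−A) = 0.25525:
  x_1 = (0.2825·210 + 0.0550·150 + 0.0450·20) / 0.25525 = 68.475 / 0.25525 ≈ 268.27
  x_2 = (0.2725·210 + 0.5500·150 + 0.4500·20) / 0.25525 = 148.725 / 0.25525 ≈ 582.66
  x_3 = (0.3275·210 + 0.3800·150 + 0.7750·20) / 0.25525 = 141.275 / 0.25525 ≈ 553.48

x_1 = 268.27, x_2 = 582.66, x_3 = 553.48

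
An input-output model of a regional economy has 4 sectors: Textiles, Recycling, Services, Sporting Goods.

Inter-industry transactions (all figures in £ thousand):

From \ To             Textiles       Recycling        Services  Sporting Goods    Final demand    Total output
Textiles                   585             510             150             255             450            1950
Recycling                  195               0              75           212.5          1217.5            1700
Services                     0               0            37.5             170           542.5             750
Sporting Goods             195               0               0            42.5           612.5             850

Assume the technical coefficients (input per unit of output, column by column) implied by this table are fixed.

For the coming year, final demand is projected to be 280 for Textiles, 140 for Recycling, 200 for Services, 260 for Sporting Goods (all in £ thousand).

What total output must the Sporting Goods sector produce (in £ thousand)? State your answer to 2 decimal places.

Technical coefficients a_ij = z_ij / X_j:
  a_11 = 585/1950 = 0.30, a_21 = 195/1950 = 0.10, a_31 = 0/1950 = 0.00, a_41 = 195/1950 = 0.10
  a_12 = 510/1700 = 0.30, a_22 = 0/1700 = 0.00, a_32 = 0/1700 = 0.00, a_42 = 0/1700 = 0.00
  a_13 = 150/750 = 0.20, a_23 = 75/750 = 0.10, a_33 = 37.5/750 = 0.05, a_43 = 0/750 = 0.00
  a_14 = 255/850 = 0.30, a_24 = 212.5/850 = 0.25, a_34 = 170/850 = 0.20, a_44 = 42.5/850 = 0.05
I − A =
  [   0.70    -0.30    -0.20    -0.30]
  [  -0.10     1.00    -0.10    -0.25]
  [   0.00     0.00     0.95    -0.20]
  [  -0.10     0.00     0.00     0.95]
Compute the cofactors C_ij = (−1)^(i+j)·(3×3 minor ij) of I−A; the adjugate is their transpose:
adj(I−A) = Cᵀ =
  [ 0.90250   0.27075   0.21850   0.40225]
  [ 0.11600   0.59925   0.08750   0.21275]
  [ 0.02000   0.00600   0.59900   0.13400]
  [ 0.09500   0.02850   0.02300   0.63650]
det(I−A) = Σ_j (I−A)_1j·C_1j = (0.70)(0.90250) + (-0.30)(0.11600) + (-0.20)(0.02000) + (-0.30)(0.09500) = 0.56445
(I − A)⁻¹ = adj(I−A) / det(I−A) ≈
  [   1.5989     0.4797     0.3871     0.7126]
  [   0.2055     1.0617     0.1550     0.3769]
  [   0.0354     0.0106     1.0612     0.2374]
  [   0.1683     0.0505     0.0407     1.1276]
x = (I − A)⁻¹ d = adj(I−A)·d / det(I−A), with det(I−A) = 0.56445:
  x_1 = (0.90250·280 + 0.27075·140 + 0.21850·200 + 0.40225·260) / 0.56445 = 438.89 / 0.56445 ≈ 777.55
  x_2 = (0.11600·280 + 0.59925·140 + 0.08750·200 + 0.21275·260) / 0.56445 = 189.19 / 0.56445 ≈ 335.18
  x_3 = (0.02000·280 + 0.00600·140 + 0.59900·200 + 0.13400·260) / 0.56445 = 161.08 / 0.56445 ≈ 285.38
  x_4 = (0.09500·280 + 0.02850·140 + 0.02300·200 + 0.63650·260) / 0.56445 = 200.68 / 0.56445 ≈ 355.53

x_4 = 355.53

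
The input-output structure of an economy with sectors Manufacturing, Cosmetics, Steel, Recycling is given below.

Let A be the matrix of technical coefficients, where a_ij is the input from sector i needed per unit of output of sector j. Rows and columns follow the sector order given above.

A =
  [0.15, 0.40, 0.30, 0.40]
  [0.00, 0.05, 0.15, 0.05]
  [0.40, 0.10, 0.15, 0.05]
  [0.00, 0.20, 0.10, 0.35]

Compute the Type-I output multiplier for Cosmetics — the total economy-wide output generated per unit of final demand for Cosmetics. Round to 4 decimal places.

m_C = 3.2625

I − A =
  [   0.85    -0.40    -0.30    -0.40]
  [   0.00     0.95    -0.15    -0.05]
  [  -0.40    -0.10     0.85    -0.05]
  [   0.00    -0.20    -0.10     0.65]
Compute the cofactors C_ij = (−1)^(i+j)·(3×3 minor ij) of I−A; the adjugate is their transpose:
adj(I−A) = Cᵀ =
  [ 0.499875   0.313500   0.273250   0.352750]
  [ 0.041000   0.371375   0.087125   0.060500]
  [ 0.243000   0.199750   0.516375   0.204625]
  [ 0.050000   0.145000   0.106250   0.535625]
det(I−A) = Σ_j (I−A)_1j·C_1j = (0.85)(0.499875) + (-0.40)(0.041000) + (-0.30)(0.243000) + (-0.40)(0.050000) = 0.31559375
(I − A)⁻¹ = adj(I−A) / det(I−A) ≈
  [   1.58392     0.99337     0.86583     1.11773]
  [   0.12991     1.17675     0.27607     0.19170]
  [   0.76998     0.63293     1.63620     0.64838]
  [   0.15843     0.45945     0.33667     1.69720]
The output multiplier for sector j is the column-j sum of the Leontief inverse (I − A)⁻¹ = adj(I−A) / det(I−A).
Column C of adj(I−A): (0.313500, 0.371375, 0.199750, 0.145000); det(I−A) = 0.31559375.
m_C = (0.313500 + 0.371375 + 0.199750 + 0.145000) / 0.31559375 = 1.029625 / 0.31559375 ≈ 3.2625.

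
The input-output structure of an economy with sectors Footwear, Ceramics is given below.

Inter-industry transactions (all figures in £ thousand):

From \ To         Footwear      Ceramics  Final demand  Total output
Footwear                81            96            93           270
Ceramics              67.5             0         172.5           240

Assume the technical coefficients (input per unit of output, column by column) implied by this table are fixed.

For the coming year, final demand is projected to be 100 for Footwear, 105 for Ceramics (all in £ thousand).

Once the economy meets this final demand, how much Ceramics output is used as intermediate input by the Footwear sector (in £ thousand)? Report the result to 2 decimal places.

Technical coefficients a_ij = z_ij / X_j:
  a_11 = 81/270 = 0.30, a_21 = 67.5/270 = 0.25
  a_12 = 96/240 = 0.40, a_22 = 0/240 = 0.00
I − A =
  [   0.70    -0.40]
  [  -0.25     1.00]
det(I−A) = (0.70)(1.00) − (-0.40)(-0.25) = 0.6000
adj(I−A) = [[1.00, 0.40], [0.25, 0.70]]
(I − A)⁻¹ = adj(I−A) / det(I−A) ≈
  [   1.6667     0.6667]
  [   0.4167     1.1667]
First solve x = (I − A)⁻¹ d = adj(I−A)·d / det(I−A); in particular x_1 = (1.00·100 + 0.40·105) / 0.6000 = 142.00 / 0.6000 ≈ 236.6667.
Intermediate flow from 2 to 1: z_21 = a_21 · x_1 = 0.25 × 142.00 / 0.6000 = 35.50 / 0.6000 ≈ 59.17.

z_21 = 59.17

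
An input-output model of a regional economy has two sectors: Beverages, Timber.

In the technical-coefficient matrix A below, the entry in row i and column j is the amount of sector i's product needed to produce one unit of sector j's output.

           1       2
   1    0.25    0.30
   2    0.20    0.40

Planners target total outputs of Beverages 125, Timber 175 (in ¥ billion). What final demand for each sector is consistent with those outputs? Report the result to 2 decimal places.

I − A =
  [   0.75    -0.30]
  [  -0.20     0.60]
d = (I − A) x:
  d_1 = (+0.75)·125 + (-0.30)·175 = 41.25
  d_2 = (-0.20)·125 + (+0.60)·175 = 80.00

d_1 = 41.25, d_2 = 80.00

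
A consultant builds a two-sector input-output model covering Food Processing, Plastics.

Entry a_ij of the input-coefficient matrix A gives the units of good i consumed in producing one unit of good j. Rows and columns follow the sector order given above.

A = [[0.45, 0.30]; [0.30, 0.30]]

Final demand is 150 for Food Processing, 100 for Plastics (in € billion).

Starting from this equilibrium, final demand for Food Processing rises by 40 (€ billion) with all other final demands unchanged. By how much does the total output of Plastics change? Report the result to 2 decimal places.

Δx_P = 40.68

I − A =
  [   0.55    -0.30]
  [  -0.30     0.70]
det(I−A) = (0.55)(0.70) − (-0.30)(-0.30) = 0.2950
adj(I−A) = [[0.70, 0.30], [0.30, 0.55]]
(I − A)⁻¹ = adj(I−A) / det(I−A) ≈
  [   2.3729     1.0169]
  [   1.0169     1.8644]
Δx = (I − A)⁻¹ Δd with Δd having +40 in the Food Processing component and 0 elsewhere.
So Δx_P = L_PF · (+40), where L_PF = adj(I−A)_PF / det(I−A) = 0.30 / 0.2950.
Δx_P = 0.30 × (+40) / 0.2950 = 12.00 / 0.2950 ≈ 40.68.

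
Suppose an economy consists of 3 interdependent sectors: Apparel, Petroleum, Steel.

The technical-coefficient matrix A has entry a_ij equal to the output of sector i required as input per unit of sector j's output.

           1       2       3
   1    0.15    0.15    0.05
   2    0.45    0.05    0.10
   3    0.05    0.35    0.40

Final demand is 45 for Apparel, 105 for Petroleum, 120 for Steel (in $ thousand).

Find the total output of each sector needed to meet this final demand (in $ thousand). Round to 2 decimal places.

I − A =
  [   0.85    -0.15    -0.05]
  [  -0.45     0.95    -0.10]
  [  -0.05    -0.35     0.60]
Cofactors of I−A, C_ij = (−1)^(i+j)·(minor ij) (rows/columns in the sector order above):
  C_11 = (0.95)(0.60) − (-0.10)(-0.35) = 0.5350
  C_12 = −[(-0.45)(0.60) − (-0.10)(-0.05)] = 0.2750
  C_13 = (-0.45)(-0.35) − (0.95)(-0.05) = 0.2050
  C_21 = −[(-0.15)(0.60) − (-0.05)(-0.35)] = 0.1075
  C_22 = (0.85)(0.60) − (-0.05)(-0.05) = 0.5075
  C_23 = −[(0.85)(-0.35) − (-0.15)(-0.05)] = 0.3050
  C_31 = (-0.15)(-0.10) − (-0.05)(0.95) = 0.0625
  C_32 = −[(0.85)(-0.10) − (-0.05)(-0.45)] = 0.1075
  C_33 = (0.85)(0.95) − (-0.15)(-0.45) = 0.7400
det(I−A) = Σ_j (I−A)_1j·C_1j = (0.85)(0.5350) + (-0.15)(0.2750) + (-0.05)(0.2050) = 0.40325
adj(I−A) = Cᵀ =
  [ 0.5350   0.1075   0.0625]
  [ 0.2750   0.5075   0.1075]
  [ 0.2050   0.3050   0.7400]
(I − A)⁻¹ = adj(I−A) / det(I−A) ≈
  [   1.3267     0.2666     0.1550]
  [   0.6820     1.2585     0.2666]
  [   0.5084     0.7564     1.8351]
x = (I − A)⁻¹ d = adj(I−A)·d / det(I−A), with det(I−A) = 0.40325:
  x_1 = (0.5350·45 + 0.1075·105 + 0.0625·120) / 0.40325 = 42.8625 / 0.40325 ≈ 106.29
  x_2 = (0.2750·45 + 0.5075·105 + 0.1075·120) / 0.40325 = 78.5625 / 0.40325 ≈ 194.82
  x_3 = (0.2050·45 + 0.3050·105 + 0.7400·120) / 0.40325 = 130.05 / 0.40325 ≈ 322.50

x_1 = 106.29, x_2 = 194.82, x_3 = 322.50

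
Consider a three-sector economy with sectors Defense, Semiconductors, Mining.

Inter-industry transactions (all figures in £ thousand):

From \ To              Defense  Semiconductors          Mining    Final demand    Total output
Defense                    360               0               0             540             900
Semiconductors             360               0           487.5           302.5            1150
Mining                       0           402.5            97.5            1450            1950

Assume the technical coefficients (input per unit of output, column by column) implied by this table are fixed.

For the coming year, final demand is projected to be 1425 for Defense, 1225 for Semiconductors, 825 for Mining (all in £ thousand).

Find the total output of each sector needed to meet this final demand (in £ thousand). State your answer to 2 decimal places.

x_1 = 2375.00, x_2 = 2634.78, x_3 = 1839.13

Technical coefficients a_ij = z_ij / X_j:
  a_11 = 360/900 = 0.40, a_21 = 360/900 = 0.40, a_31 = 0/900 = 0.00
  a_12 = 0/1150 = 0.00, a_22 = 0/1150 = 0.00, a_32 = 402.5/1150 = 0.35
  a_13 = 0/1950 = 0.00, a_23 = 487.5/1950 = 0.25, a_33 = 97.5/1950 = 0.05
I − A =
  [   0.60     0.00     0.00]
  [  -0.40     1.00    -0.25]
  [   0.00    -0.35     0.95]
Cofactors of I−A, C_ij = (−1)^(i+j)·(minor ij) (rows/columns in the sector order above):
  C_11 = (1.00)(0.95) − (-0.25)(-0.35) = 0.8625
  C_12 = −[(-0.40)(0.95) − (-0.25)(0.00)] = 0.3800
  C_13 = (-0.40)(-0.35) − (1.00)(0.00) = 0.1400
  C_21 = −[(0.00)(0.95) − (0.00)(-0.35)] = 0.0000
  C_22 = (0.60)(0.95) − (0.00)(0.00) = 0.5700
  C_23 = −[(0.60)(-0.35) − (0.00)(0.00)] = 0.2100
  C_31 = (0.00)(-0.25) − (0.00)(1.00) = 0.0000
  C_32 = −[(0.60)(-0.25) − (0.00)(-0.40)] = 0.1500
  C_33 = (0.60)(1.00) − (0.00)(-0.40) = 0.6000
det(I−A) = Σ_j (I−A)_1j·C_1j = (0.60)(0.8625) + (0.00)(0.3800) + (0.00)(0.1400) = 0.5175
adj(I−A) = Cᵀ =
  [ 0.8625   0.0000   0.0000]
  [ 0.3800   0.5700   0.1500]
  [ 0.1400   0.2100   0.6000]
(I − A)⁻¹ = adj(I−A) / det(I−A) ≈
  [   1.6667     0.0000     0.0000]
  [   0.7343     1.1014     0.2899]
  [   0.2705     0.4058     1.1594]
x = (I − A)⁻¹ d = adj(I−A)·d / det(I−A), with det(I−A) = 0.5175:
  x_1 = (0.8625·1425 + 0.0000·1225 + 0.0000·825) / 0.5175 = 1229.0625 / 0.5175 = 2375.00
  x_2 = (0.3800·1425 + 0.5700·1225 + 0.1500·825) / 0.5175 = 1363.50 / 0.5175 ≈ 2634.78
  x_3 = (0.1400·1425 + 0.2100·1225 + 0.6000·825) / 0.5175 = 951.75 / 0.5175 ≈ 1839.13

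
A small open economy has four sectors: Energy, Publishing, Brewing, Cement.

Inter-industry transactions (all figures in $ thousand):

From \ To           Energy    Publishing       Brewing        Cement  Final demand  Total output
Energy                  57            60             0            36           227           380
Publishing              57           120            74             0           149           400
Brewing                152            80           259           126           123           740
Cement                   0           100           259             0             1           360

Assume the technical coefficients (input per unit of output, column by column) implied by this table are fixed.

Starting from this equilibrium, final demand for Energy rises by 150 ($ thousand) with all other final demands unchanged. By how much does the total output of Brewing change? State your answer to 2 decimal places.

Technical coefficients a_ij = z_ij / X_j:
  a_EE = 57/380 = 0.15, a_PE = 57/380 = 0.15, a_BE = 152/380 = 0.40, a_CE = 0/380 = 0.00
  a_EP = 60/400 = 0.15, a_PP = 120/400 = 0.30, a_BP = 80/400 = 0.20, a_CP = 100/400 = 0.25
  a_EB = 0/740 = 0.00, a_PB = 74/740 = 0.10, a_BB = 259/740 = 0.35, a_CB = 259/740 = 0.35
  a_EC = 36/360 = 0.10, a_PC = 0/360 = 0.00, a_BC = 126/360 = 0.35, a_CC = 0/360 = 0.00
I − A =
  [   0.85    -0.15     0.00    -0.10]
  [  -0.15     0.70    -0.10     0.00]
  [  -0.40    -0.20     0.65    -0.35]
  [   0.00    -0.25    -0.35     1.00]
Compute the cofactors C_ij = (−1)^(i+j)·(3×3 minor ij) of I−A; the adjugate is their transpose:
adj(I−A) = Cᵀ =
  [ 0.340500   0.102375   0.042000   0.048750]
  [ 0.119125   0.434375   0.090250   0.043500]
  [ 0.323125   0.314375   0.568750   0.231375]
  [ 0.142875   0.218625   0.221625   0.349125]
det(I−A) = Σ_j (I−A)_1j·C_1j = (0.85)(0.340500) + (-0.15)(0.119125) + (0.00)(0.323125) + (-0.10)(0.142875) = 0.25726875
(I − A)⁻¹ = adj(I−A) / det(I−A) ≈
  [   1.3235     0.3979     0.1633     0.1895]
  [   0.4630     1.6884     0.3508     0.1691]
  [   1.2560     1.2220     2.2107     0.8994]
  [   0.5554     0.8498     0.8615     1.3570]
Δx = (I − A)⁻¹ Δd with Δd having +150 in the Energy component and 0 elsewhere.
So Δx_B = L_BE · (+150), where L_BE = adj(I−A)_BE / det(I−A) = 0.323125 / 0.25726875.
Δx_B = 0.323125 × (+150) / 0.25726875 = 48.46875 / 0.25726875 ≈ 188.40.

Δx_B = 188.40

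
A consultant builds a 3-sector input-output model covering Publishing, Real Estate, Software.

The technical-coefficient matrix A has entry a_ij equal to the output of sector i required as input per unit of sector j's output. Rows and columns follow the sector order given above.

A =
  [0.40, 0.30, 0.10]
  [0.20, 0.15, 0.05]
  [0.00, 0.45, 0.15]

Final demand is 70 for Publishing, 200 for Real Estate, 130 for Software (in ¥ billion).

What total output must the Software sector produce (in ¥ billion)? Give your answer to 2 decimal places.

x_3 = 330.00

I − A =
  [   0.60    -0.30    -0.10]
  [  -0.20     0.85    -0.05]
  [   0.00    -0.45     0.85]
Cofactors of I−A, C_ij = (−1)^(i+j)·(minor ij) (rows/columns in the sector order above):
  C_11 = (0.85)(0.85) − (-0.05)(-0.45) = 0.7000
  C_12 = −[(-0.20)(0.85) − (-0.05)(0.00)] = 0.1700
  C_13 = (-0.20)(-0.45) − (0.85)(0.00) = 0.0900
  C_21 = −[(-0.30)(0.85) − (-0.10)(-0.45)] = 0.3000
  C_22 = (0.60)(0.85) − (-0.10)(0.00) = 0.5100
  C_23 = −[(0.60)(-0.45) − (-0.30)(0.00)] = 0.2700
  C_31 = (-0.30)(-0.05) − (-0.10)(0.85) = 0.1000
  C_32 = −[(0.60)(-0.05) − (-0.10)(-0.20)] = 0.0500
  C_33 = (0.60)(0.85) − (-0.30)(-0.20) = 0.4500
det(I−A) = Σ_j (I−A)_1j·C_1j = (0.60)(0.7000) + (-0.30)(0.1700) + (-0.10)(0.0900) = 0.3600
adj(I−A) = Cᵀ =
  [ 0.7000   0.3000   0.1000]
  [ 0.1700   0.5100   0.0500]
  [ 0.0900   0.2700   0.4500]
(I − A)⁻¹ = adj(I−A) / det(I−A) ≈
  [   1.9444     0.8333     0.2778]
  [   0.4722     1.4167     0.1389]
  [   0.2500     0.7500     1.2500]
x = (I − A)⁻¹ d = adj(I−A)·d / det(I−A), with det(I−A) = 0.3600:
  x_1 = (0.7000·70 + 0.3000·200 + 0.1000·130) / 0.3600 = 122.00 / 0.3600 ≈ 338.89
  x_2 = (0.1700·70 + 0.5100·200 + 0.0500·130) / 0.3600 = 120.40 / 0.3600 ≈ 334.44
  x_3 = (0.0900·70 + 0.2700·200 + 0.4500·130) / 0.3600 = 118.80 / 0.3600 = 330.00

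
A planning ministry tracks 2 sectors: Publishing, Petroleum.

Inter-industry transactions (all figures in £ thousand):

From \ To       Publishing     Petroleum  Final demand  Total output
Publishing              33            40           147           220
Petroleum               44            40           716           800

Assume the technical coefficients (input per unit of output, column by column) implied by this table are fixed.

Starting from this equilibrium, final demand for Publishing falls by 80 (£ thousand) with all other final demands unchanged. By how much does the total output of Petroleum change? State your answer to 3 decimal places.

Δx_2 = -20.063

Technical coefficients a_ij = z_ij / X_j:
  a_11 = 33/220 = 0.15, a_21 = 44/220 = 0.20
  a_12 = 40/800 = 0.05, a_22 = 40/800 = 0.05
I − A =
  [   0.85    -0.05]
  [  -0.20     0.95]
det(I−A) = (0.85)(0.95) − (-0.05)(-0.20) = 0.7975
adj(I−A) = [[0.95, 0.05], [0.20, 0.85]]
(I − A)⁻¹ = adj(I−A) / det(I−A) ≈
  [   1.1912     0.0627]
  [   0.2508     1.0658]
Δx = (I − A)⁻¹ Δd with Δd having -80 in the Publishing component and 0 elsewhere.
So Δx_2 = L_21 · (-80), where L_21 = adj(I−A)_21 / det(I−A) = 0.20 / 0.7975.
Δx_2 = 0.20 × (-80) / 0.7975 = -16.00 / 0.7975 ≈ -20.063.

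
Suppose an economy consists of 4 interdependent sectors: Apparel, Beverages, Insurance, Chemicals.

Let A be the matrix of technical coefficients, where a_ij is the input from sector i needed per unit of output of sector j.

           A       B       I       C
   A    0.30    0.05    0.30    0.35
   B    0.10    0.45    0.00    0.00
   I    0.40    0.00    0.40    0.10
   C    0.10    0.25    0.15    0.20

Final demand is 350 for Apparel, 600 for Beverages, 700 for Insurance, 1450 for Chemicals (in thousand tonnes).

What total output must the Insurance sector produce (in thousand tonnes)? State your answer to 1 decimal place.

x_I = 5000.0

I − A =
  [   0.70    -0.05    -0.30    -0.35]
  [  -0.10     0.55     0.00     0.00]
  [  -0.40     0.00     0.60    -0.10]
  [  -0.10    -0.25    -0.15     0.80]
Compute the cofactors C_ij = (−1)^(i+j)·(3×3 minor ij) of I−A; the adjugate is their transpose:
adj(I−A) = Cᵀ =
  [ 0.255750   0.083250   0.160875   0.132000]
  [ 0.046500   0.184500   0.029250   0.024000]
  [ 0.184000   0.069000   0.276000   0.115000]
  [ 0.081000   0.081000   0.081000   0.162000]
det(I−A) = Σ_j (I−A)_1j·C_1j = (0.70)(0.255750) + (-0.05)(0.046500) + (-0.30)(0.184000) + (-0.35)(0.081000) = 0.09315
(I − A)⁻¹ = adj(I−A) / det(I−A) ≈
  [   2.7456     0.8937     1.7271     1.4171]
  [   0.4992     1.9807     0.3140     0.2576]
  [   1.9753     0.7407     2.9630     1.2346]
  [   0.8696     0.8696     0.8696     1.7391]
x = (I − A)⁻¹ d = adj(I−A)·d / det(I−A), with det(I−A) = 0.09315:
  x_A = (0.255750·350 + 0.083250·600 + 0.160875·700 + 0.132000·1450) / 0.09315 = 443.475 / 0.09315 ≈ 4760.9
  x_B = (0.046500·350 + 0.184500·600 + 0.029250·700 + 0.024000·1450) / 0.09315 = 182.25 / 0.09315 ≈ 1956.5
  x_I = (0.184000·350 + 0.069000·600 + 0.276000·700 + 0.115000·1450) / 0.09315 = 465.75 / 0.09315 = 5000.0
  x_C = (0.081000·350 + 0.081000·600 + 0.081000·700 + 0.162000·1450) / 0.09315 = 368.55 / 0.09315 ≈ 3956.5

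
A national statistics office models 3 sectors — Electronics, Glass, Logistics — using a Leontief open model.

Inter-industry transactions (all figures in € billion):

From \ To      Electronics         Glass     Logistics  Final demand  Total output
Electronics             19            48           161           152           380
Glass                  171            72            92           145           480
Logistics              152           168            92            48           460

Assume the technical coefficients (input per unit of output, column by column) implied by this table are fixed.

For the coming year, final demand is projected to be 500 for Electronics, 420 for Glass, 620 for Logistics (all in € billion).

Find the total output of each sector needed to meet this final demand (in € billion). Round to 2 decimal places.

Technical coefficients a_ij = z_ij / X_j:
  a_EE = 19/380 = 0.05, a_GE = 171/380 = 0.45, a_LE = 152/380 = 0.40
  a_EG = 48/480 = 0.10, a_GG = 72/480 = 0.15, a_LG = 168/480 = 0.35
  a_EL = 161/460 = 0.35, a_GL = 92/460 = 0.20, a_LL = 92/460 = 0.20
I − A =
  [   0.95    -0.10    -0.35]
  [  -0.45     0.85    -0.20]
  [  -0.40    -0.35     0.80]
Cofactors of I−A, C_ij = (−1)^(i+j)·(minor ij) (rows/columns in the sector order above):
  C_11 = (0.85)(0.80) − (-0.20)(-0.35) = 0.6100
  C_12 = −[(-0.45)(0.80) − (-0.20)(-0.40)] = 0.4400
  C_13 = (-0.45)(-0.35) − (0.85)(-0.40) = 0.4975
  C_21 = −[(-0.10)(0.80) − (-0.35)(-0.35)] = 0.2025
  C_22 = (0.95)(0.80) − (-0.35)(-0.40) = 0.6200
  C_23 = −[(0.95)(-0.35) − (-0.10)(-0.40)] = 0.3725
  C_31 = (-0.10)(-0.20) − (-0.35)(0.85) = 0.3175
  C_32 = −[(0.95)(-0.20) − (-0.35)(-0.45)] = 0.3475
  C_33 = (0.95)(0.85) − (-0.10)(-0.45) = 0.7625
det(I−A) = Σ_j (I−A)_1j·C_1j = (0.95)(0.6100) + (-0.10)(0.4400) + (-0.35)(0.4975) = 0.361375
adj(I−A) = Cᵀ =
  [ 0.6100   0.2025   0.3175]
  [ 0.4400   0.6200   0.3475]
  [ 0.4975   0.3725   0.7625]
(I − A)⁻¹ = adj(I−A) / det(I−A) ≈
  [   1.6880     0.5604     0.8786]
  [   1.2176     1.7157     0.9616]
  [   1.3767     1.0308     2.1100]
x = (I − A)⁻¹ d = adj(I−A)·d / det(I−A), with det(I−A) = 0.361375:
  x_E = (0.6100·500 + 0.2025·420 + 0.3175·620) / 0.361375 = 586.90 / 0.361375 ≈ 1624.07
  x_G = (0.4400·500 + 0.6200·420 + 0.3475·620) / 0.361375 = 695.85 / 0.361375 ≈ 1925.56
  x_L = (0.4975·500 + 0.3725·420 + 0.7625·620) / 0.361375 = 877.95 / 0.361375 ≈ 2429.47

x_E = 1624.07, x_G = 1925.56, x_L = 2429.47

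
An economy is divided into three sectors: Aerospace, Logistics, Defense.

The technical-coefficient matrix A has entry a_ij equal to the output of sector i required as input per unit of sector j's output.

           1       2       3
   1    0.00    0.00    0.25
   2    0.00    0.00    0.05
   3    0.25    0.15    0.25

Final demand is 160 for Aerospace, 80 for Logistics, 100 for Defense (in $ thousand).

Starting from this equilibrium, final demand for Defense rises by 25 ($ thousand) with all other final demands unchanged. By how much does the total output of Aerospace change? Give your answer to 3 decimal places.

Δx_1 = 9.191

I − A =
  [   1.00     0.00    -0.25]
  [   0.00     1.00    -0.05]
  [  -0.25    -0.15     0.75]
Cofactors of I−A, C_ij = (−1)^(i+j)·(minor ij) (rows/columns in the sector order above):
  C_11 = (1.00)(0.75) − (-0.05)(-0.15) = 0.7425
  C_12 = −[(0.00)(0.75) − (-0.05)(-0.25)] = 0.0125
  C_13 = (0.00)(-0.15) − (1.00)(-0.25) = 0.2500
  C_21 = −[(0.00)(0.75) − (-0.25)(-0.15)] = 0.0375
  C_22 = (1.00)(0.75) − (-0.25)(-0.25) = 0.6875
  C_23 = −[(1.00)(-0.15) − (0.00)(-0.25)] = 0.1500
  C_31 = (0.00)(-0.05) − (-0.25)(1.00) = 0.2500
  C_32 = −[(1.00)(-0.05) − (-0.25)(0.00)] = 0.0500
  C_33 = (1.00)(1.00) − (0.00)(0.00) = 1.0000
det(I−A) = Σ_j (I−A)_1j·C_1j = (1.00)(0.7425) + (0.00)(0.0125) + (-0.25)(0.2500) = 0.6800
adj(I−A) = Cᵀ =
  [ 0.7425   0.0375   0.2500]
  [ 0.0125   0.6875   0.0500]
  [ 0.2500   0.1500   1.0000]
(I − A)⁻¹ = adj(I−A) / det(I−A) ≈
  [   1.0919     0.0551     0.3676]
  [   0.0184     1.0110     0.0735]
  [   0.3676     0.2206     1.4706]
Δx = (I − A)⁻¹ Δd with Δd having +25 in the Defense component and 0 elsewhere.
So Δx_1 = L_13 · (+25), where L_13 = adj(I−A)_13 / det(I−A) = 0.2500 / 0.6800.
Δx_1 = 0.2500 × (+25) / 0.6800 = 6.25 / 0.6800 ≈ 9.191.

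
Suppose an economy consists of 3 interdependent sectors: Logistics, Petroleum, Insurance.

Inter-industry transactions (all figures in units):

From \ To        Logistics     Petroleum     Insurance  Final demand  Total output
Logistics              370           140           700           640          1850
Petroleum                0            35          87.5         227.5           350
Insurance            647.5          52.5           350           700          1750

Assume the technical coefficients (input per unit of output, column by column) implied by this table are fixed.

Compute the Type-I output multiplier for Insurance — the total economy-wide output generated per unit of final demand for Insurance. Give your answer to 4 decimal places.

m_3 = 2.6087

Technical coefficients a_ij = z_ij / X_j:
  a_11 = 370/1850 = 0.20, a_21 = 0/1850 = 0.00, a_31 = 647.5/1850 = 0.35
  a_12 = 140/350 = 0.40, a_22 = 35/350 = 0.10, a_32 = 52.5/350 = 0.15
  a_13 = 700/1750 = 0.40, a_23 = 87.5/1750 = 0.05, a_33 = 350/1750 = 0.20
I − A =
  [   0.80    -0.40    -0.40]
  [   0.00     0.90    -0.05]
  [  -0.35    -0.15     0.80]
Cofactors of I−A, C_ij = (−1)^(i+j)·(minor ij) (rows/columns in the sector order above):
  C_11 = (0.90)(0.80) − (-0.05)(-0.15) = 0.7125
  C_12 = −[(0.00)(0.80) − (-0.05)(-0.35)] = 0.0175
  C_13 = (0.00)(-0.15) − (0.90)(-0.35) = 0.3150
  C_21 = −[(-0.40)(0.80) − (-0.40)(-0.15)] = 0.3800
  C_22 = (0.80)(0.80) − (-0.40)(-0.35) = 0.5000
  C_23 = −[(0.80)(-0.15) − (-0.40)(-0.35)] = 0.2600
  C_31 = (-0.40)(-0.05) − (-0.40)(0.90) = 0.3800
  C_32 = −[(0.80)(-0.05) − (-0.40)(0.00)] = 0.0400
  C_33 = (0.80)(0.90) − (-0.40)(0.00) = 0.7200
det(I−A) = Σ_j (I−A)_1j·C_1j = (0.80)(0.7125) + (-0.40)(0.0175) + (-0.40)(0.3150) = 0.4370
adj(I−A) = Cᵀ =
  [ 0.7125   0.3800   0.3800]
  [ 0.0175   0.5000   0.0400]
  [ 0.3150   0.2600   0.7200]
(I − A)⁻¹ = adj(I−A) / det(I−A) ≈
  [   1.63043     0.86957     0.86957]
  [   0.04005     1.14416     0.09153]
  [   0.72082     0.59497     1.64760]
The output multiplier for sector j is the column-j sum of the Leontief inverse (I − A)⁻¹ = adj(I−A) / det(I−A).
Column 3 of adj(I−A): (0.3800, 0.0400, 0.7200); det(I−A) = 0.4370.
m_3 = (0.3800 + 0.0400 + 0.7200) / 0.4370 = 1.14 / 0.4370 ≈ 2.6087.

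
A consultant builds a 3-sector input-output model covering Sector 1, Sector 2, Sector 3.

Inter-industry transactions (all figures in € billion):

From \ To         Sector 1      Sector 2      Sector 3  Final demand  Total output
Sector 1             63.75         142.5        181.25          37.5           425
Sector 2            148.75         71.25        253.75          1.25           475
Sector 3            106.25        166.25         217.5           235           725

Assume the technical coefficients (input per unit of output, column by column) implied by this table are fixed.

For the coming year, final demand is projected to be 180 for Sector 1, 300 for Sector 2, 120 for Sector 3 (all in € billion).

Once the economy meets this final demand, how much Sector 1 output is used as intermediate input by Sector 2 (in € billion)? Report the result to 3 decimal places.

Technical coefficients a_ij = z_ij / X_j:
  a_11 = 63.75/425 = 0.15, a_21 = 148.75/425 = 0.35, a_31 = 106.25/425 = 0.25
  a_12 = 142.5/475 = 0.30, a_22 = 71.25/475 = 0.15, a_32 = 166.25/475 = 0.35
  a_13 = 181.25/725 = 0.25, a_23 = 253.75/725 = 0.35, a_33 = 217.5/725 = 0.30
I − A =
  [   0.85    -0.30    -0.25]
  [  -0.35     0.85    -0.35]
  [  -0.25    -0.35     0.70]
Cofactors of I−A, C_ij = (−1)^(i+j)·(minor ij) (rows/columns in the sector order above):
  C_11 = (0.85)(0.70) − (-0.35)(-0.35) = 0.4725
  C_12 = −[(-0.35)(0.70) − (-0.35)(-0.25)] = 0.3325
  C_13 = (-0.35)(-0.35) − (0.85)(-0.25) = 0.3350
  C_21 = −[(-0.30)(0.70) − (-0.25)(-0.35)] = 0.2975
  C_22 = (0.85)(0.70) − (-0.25)(-0.25) = 0.5325
  C_23 = −[(0.85)(-0.35) − (-0.30)(-0.25)] = 0.3725
  C_31 = (-0.30)(-0.35) − (-0.25)(0.85) = 0.3175
  C_32 = −[(0.85)(-0.35) − (-0.25)(-0.35)] = 0.3850
  C_33 = (0.85)(0.85) − (-0.30)(-0.35) = 0.6175
det(I−A) = Σ_j (I−A)_1j·C_1j = (0.85)(0.4725) + (-0.30)(0.3325) + (-0.25)(0.3350) = 0.218125
adj(I−A) = Cᵀ =
  [ 0.4725   0.2975   0.3175]
  [ 0.3325   0.5325   0.3850]
  [ 0.3350   0.3725   0.6175]
(I − A)⁻¹ = adj(I−A) / det(I−A) ≈
  [   2.1662     1.3639     1.4556]
  [   1.5244     2.4413     1.7650]
  [   1.5358     1.7077     2.8309]
First solve x = (I − A)⁻¹ d = adj(I−A)·d / det(I−A); in particular x_2 = (0.3325·180 + 0.5325·300 + 0.3850·120) / 0.218125 = 265.80 / 0.218125 ≈ 1218.56734.
Intermediate flow from 1 to 2: z_12 = a_12 · x_2 = 0.30 × 265.80 / 0.218125 = 79.74 / 0.218125 ≈ 365.570.

z_12 = 365.570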